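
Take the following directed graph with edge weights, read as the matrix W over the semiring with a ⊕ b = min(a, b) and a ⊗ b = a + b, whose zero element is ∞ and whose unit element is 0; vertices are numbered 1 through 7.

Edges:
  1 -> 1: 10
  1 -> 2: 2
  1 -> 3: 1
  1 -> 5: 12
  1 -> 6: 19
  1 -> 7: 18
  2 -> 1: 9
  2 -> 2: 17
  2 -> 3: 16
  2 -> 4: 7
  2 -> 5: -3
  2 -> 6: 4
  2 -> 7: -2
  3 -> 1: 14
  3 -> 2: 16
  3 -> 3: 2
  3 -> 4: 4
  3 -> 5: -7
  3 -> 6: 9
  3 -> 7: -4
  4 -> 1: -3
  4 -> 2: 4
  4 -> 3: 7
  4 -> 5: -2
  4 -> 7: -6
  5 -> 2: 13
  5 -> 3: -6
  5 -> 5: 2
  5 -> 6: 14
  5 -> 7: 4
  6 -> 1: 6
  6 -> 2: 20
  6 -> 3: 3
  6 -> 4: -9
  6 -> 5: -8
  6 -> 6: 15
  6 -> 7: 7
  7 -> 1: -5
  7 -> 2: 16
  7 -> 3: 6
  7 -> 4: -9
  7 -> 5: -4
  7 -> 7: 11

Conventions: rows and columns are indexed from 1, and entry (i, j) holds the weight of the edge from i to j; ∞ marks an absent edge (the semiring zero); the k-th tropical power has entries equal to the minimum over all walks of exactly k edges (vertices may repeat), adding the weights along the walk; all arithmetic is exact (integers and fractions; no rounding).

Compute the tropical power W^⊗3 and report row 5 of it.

W^⊗2:
  [11, 12, 3, 5, -6, 6, -3]
  [-7, 10, -9, -11, -6, 11, 1]
  [-9, 6, -13, -13, -8, 7, -3]
  [-11, -1, -8, -15, -10, 8, 2]
  [-1, 10, -4, -5, -13, 3, -10]
  [-12, -5, -14, -2, -11, 6, -15]
  [-12, -5, -10, 2, -11, 10, -15]
W^⊗3:
  [-8, 7, -12, -12, -7, 8, -2]
  [-14, -7, -12, -8, -16, 0, -17]
  [-16, -9, -14, -12, -20, -4, -19]
  [-18, -11, -16, -7, -17, 1, -21]
  [-15, -1, -19, -19, -14, 1, -11]
  [-20, -10, -17, -24, -21, -5, -18]
  [-20, -10, -17, -24, -19, -1, -14]
Answer: row 5 of W^⊗3 = [-15, -1, -19, -19, -14, 1, -11]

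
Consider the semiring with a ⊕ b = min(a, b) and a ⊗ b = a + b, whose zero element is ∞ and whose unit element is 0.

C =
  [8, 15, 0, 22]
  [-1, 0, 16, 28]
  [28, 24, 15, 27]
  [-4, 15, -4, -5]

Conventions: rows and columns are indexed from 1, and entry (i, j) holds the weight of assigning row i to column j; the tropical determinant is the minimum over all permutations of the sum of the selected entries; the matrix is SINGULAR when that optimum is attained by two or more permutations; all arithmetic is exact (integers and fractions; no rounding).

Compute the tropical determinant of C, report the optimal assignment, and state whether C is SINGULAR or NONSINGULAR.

σ = (1, 2, 3, 4): 8 + 0 + 15 + (-5) = 18
σ = (1, 2, 4, 3): 8 + 0 + 27 + (-4) = 31
σ = (1, 3, 2, 4): 8 + 16 + 24 + (-5) = 43
σ = (1, 3, 4, 2): 8 + 16 + 27 + 15 = 66
σ = (1, 4, 2, 3): 8 + 28 + 24 + (-4) = 56
σ = (1, 4, 3, 2): 8 + 28 + 15 + 15 = 66
σ = (2, 1, 3, 4): 15 + (-1) + 15 + (-5) = 24
σ = (2, 1, 4, 3): 15 + (-1) + 27 + (-4) = 37
σ = (2, 3, 1, 4): 15 + 16 + 28 + (-5) = 54
σ = (2, 3, 4, 1): 15 + 16 + 27 + (-4) = 54
σ = (2, 4, 1, 3): 15 + 28 + 28 + (-4) = 67
σ = (2, 4, 3, 1): 15 + 28 + 15 + (-4) = 54
σ = (3, 1, 2, 4): 0 + (-1) + 24 + (-5) = 18
σ = (3, 1, 4, 2): 0 + (-1) + 27 + 15 = 41
σ = (3, 2, 1, 4): 0 + 0 + 28 + (-5) = 23
σ = (3, 2, 4, 1): 0 + 0 + 27 + (-4) = 23
σ = (3, 4, 1, 2): 0 + 28 + 28 + 15 = 71
σ = (3, 4, 2, 1): 0 + 28 + 24 + (-4) = 48
σ = (4, 1, 2, 3): 22 + (-1) + 24 + (-4) = 41
σ = (4, 1, 3, 2): 22 + (-1) + 15 + 15 = 51
σ = (4, 2, 1, 3): 22 + 0 + 28 + (-4) = 46
σ = (4, 2, 3, 1): 22 + 0 + 15 + (-4) = 33
σ = (4, 3, 1, 2): 22 + 16 + 28 + 15 = 81
σ = (4, 3, 2, 1): 22 + 16 + 24 + (-4) = 58
Optimal value attained by: σ = (1, 2, 3, 4).
Answer: det⊕(C) = 18; verdict: SINGULAR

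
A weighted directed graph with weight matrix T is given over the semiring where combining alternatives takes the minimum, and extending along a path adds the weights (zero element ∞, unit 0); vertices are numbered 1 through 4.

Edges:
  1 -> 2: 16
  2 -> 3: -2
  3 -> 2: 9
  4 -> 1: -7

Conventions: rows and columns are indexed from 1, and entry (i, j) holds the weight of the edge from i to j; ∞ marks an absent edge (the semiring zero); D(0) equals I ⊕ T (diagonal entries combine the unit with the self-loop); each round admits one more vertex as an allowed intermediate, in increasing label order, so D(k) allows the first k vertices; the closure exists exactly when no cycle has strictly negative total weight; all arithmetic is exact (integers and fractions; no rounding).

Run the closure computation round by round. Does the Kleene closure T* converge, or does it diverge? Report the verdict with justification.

D(0):
  [0, 16, ∞, ∞]
  [∞, 0, -2, ∞]
  [∞, 9, 0, ∞]
  [-7, ∞, ∞, 0]
D(1):
  [0, 16, ∞, ∞]
  [∞, 0, -2, ∞]
  [∞, 9, 0, ∞]
  [-7, 9, ∞, 0]
D(2):
  [0, 16, 14, ∞]
  [∞, 0, -2, ∞]
  [∞, 9, 0, ∞]
  [-7, 9, 7, 0]
D(3):
  [0, 16, 14, ∞]
  [∞, 0, -2, ∞]
  [∞, 9, 0, ∞]
  [-7, 9, 7, 0]
D(4):
  [0, 16, 14, ∞]
  [∞, 0, -2, ∞]
  [∞, 9, 0, ∞]
  [-7, 9, 7, 0]
Key observation: every diagonal entry stays at the unit through all rounds, so no improving cycle exists.
Answer: CONVERGES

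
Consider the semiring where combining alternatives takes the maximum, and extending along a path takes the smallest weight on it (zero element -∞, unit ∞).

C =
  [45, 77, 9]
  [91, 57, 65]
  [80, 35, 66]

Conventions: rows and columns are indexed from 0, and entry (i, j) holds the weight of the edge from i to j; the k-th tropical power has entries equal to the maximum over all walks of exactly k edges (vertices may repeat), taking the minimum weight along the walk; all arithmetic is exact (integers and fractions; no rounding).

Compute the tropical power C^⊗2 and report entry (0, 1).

C^⊗2:
  [77, 57, 65]
  [65, 77, 65]
  [66, 77, 66]
Key observation: the optimum is the walk 0->1->1, with weight 77 min 57 = 57.
Optimal value attained by: walk 0->1->1.
Answer: (C^⊗2)[0][1] = 57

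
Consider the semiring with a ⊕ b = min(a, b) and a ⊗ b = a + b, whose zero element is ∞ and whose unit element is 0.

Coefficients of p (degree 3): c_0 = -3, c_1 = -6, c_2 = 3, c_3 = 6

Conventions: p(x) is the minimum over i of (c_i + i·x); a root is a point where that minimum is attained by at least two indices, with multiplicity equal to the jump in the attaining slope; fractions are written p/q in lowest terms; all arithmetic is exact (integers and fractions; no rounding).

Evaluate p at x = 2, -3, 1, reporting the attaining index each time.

p(2) = min(-3+0·2=-3, -6+1·2=-4, 3+2·2=7, 6+3·2=12) = -4 (attained by i=1)
p(-3) = min(-3+0·(-3)=-3, -6+1·(-3)=-9, 3+2·(-3)=-3, 6+3·(-3)=-3) = -9 (attained by i=1)
p(1) = min(-3+0·1=-3, -6+1·1=-5, 3+2·1=5, 6+3·1=9) = -5 (attained by i=1)
Answer: p(2) = -4; p(-3) = -9; p(1) = -5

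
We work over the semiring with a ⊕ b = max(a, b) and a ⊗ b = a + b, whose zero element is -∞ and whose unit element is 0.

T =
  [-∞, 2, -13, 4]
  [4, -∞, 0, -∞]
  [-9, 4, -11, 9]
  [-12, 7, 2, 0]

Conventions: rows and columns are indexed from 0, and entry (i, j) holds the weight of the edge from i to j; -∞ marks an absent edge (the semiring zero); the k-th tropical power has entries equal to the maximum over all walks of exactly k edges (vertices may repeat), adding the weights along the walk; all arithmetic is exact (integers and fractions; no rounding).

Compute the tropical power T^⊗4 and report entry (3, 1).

T^⊗2:
  [6, 11, 6, 4]
  [-9, 6, -9, 9]
  [8, 16, 11, 9]
  [11, 7, 7, 11]
T^⊗3:
  [15, 11, 11, 15]
  [10, 16, 11, 9]
  [20, 16, 16, 20]
  [11, 18, 13, 16]
T^⊗4:
  [15, 22, 17, 20]
  [20, 16, 16, 20]
  [20, 27, 22, 25]
  [22, 23, 18, 22]
Key observation: the optimum is the walk 3->1->2->3->1, with weight 7 + 0 + 9 + 7 = 23.
Optimal value attained by: walk 3->1->2->3->1.
Answer: (T^⊗4)[3][1] = 23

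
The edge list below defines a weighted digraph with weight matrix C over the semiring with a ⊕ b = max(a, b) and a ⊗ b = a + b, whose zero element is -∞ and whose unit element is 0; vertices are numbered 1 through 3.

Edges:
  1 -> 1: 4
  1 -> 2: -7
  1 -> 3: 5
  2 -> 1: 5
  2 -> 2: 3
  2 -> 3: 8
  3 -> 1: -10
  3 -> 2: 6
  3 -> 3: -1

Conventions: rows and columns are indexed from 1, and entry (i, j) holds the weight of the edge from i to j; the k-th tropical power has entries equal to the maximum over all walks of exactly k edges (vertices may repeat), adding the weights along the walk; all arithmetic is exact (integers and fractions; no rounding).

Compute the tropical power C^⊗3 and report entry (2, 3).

C^⊗2:
  [8, 11, 9]
  [9, 14, 11]
  [11, 9, 14]
C^⊗3:
  [16, 15, 19]
  [19, 17, 22]
  [15, 20, 17]
Key observation: the optimum is the walk 2->3->2->3, with weight 8 + 6 + 8 = 22.
Optimal value attained by: walk 2->3->2->3.
Answer: (C^⊗3)[2][3] = 22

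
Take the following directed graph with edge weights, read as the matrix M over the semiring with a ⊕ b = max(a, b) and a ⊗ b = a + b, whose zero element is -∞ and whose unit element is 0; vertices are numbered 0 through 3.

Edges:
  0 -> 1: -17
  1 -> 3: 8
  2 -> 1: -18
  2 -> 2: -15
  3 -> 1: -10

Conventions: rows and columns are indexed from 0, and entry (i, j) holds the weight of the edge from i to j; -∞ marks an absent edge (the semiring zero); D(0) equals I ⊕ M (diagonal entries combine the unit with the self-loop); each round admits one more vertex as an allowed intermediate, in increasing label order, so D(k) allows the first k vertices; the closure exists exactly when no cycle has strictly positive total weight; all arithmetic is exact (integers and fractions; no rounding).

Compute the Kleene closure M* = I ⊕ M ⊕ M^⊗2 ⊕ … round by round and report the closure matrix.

D(0):
  [0, -17, -∞, -∞]
  [-∞, 0, -∞, 8]
  [-∞, -18, 0, -∞]
  [-∞, -10, -∞, 0]
D(1):
  [0, -17, -∞, -∞]
  [-∞, 0, -∞, 8]
  [-∞, -18, 0, -∞]
  [-∞, -10, -∞, 0]
D(2):
  [0, -17, -∞, -9]
  [-∞, 0, -∞, 8]
  [-∞, -18, 0, -10]
  [-∞, -10, -∞, 0]
D(3):
  [0, -17, -∞, -9]
  [-∞, 0, -∞, 8]
  [-∞, -18, 0, -10]
  [-∞, -10, -∞, 0]
D(4):
  [0, -17, -∞, -9]
  [-∞, 0, -∞, 8]
  [-∞, -18, 0, -10]
  [-∞, -10, -∞, 0]
Answer: M* = [[0, -17, -∞, -9], [-∞, 0, -∞, 8], [-∞, -18, 0, -10], [-∞, -10, -∞, 0]]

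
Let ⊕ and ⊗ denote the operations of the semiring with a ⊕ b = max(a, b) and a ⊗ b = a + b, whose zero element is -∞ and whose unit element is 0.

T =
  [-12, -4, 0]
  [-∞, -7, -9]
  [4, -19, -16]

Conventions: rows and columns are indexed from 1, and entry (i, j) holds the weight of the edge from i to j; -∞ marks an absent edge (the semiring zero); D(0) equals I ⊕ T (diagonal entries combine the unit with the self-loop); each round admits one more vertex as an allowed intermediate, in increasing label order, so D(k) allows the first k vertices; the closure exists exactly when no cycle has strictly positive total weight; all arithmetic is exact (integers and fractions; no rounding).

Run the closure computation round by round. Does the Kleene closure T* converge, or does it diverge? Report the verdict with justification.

D(0):
  [0, -4, 0]
  [-∞, 0, -9]
  [4, -19, 0]
Detection: at round 1, diagonal entry (3, 3) turns strictly positive.
Key observation: the cycle 3->1->3 has total weight 4 + 0, which is strictly positive.
Answer: DIVERGES — positive cycle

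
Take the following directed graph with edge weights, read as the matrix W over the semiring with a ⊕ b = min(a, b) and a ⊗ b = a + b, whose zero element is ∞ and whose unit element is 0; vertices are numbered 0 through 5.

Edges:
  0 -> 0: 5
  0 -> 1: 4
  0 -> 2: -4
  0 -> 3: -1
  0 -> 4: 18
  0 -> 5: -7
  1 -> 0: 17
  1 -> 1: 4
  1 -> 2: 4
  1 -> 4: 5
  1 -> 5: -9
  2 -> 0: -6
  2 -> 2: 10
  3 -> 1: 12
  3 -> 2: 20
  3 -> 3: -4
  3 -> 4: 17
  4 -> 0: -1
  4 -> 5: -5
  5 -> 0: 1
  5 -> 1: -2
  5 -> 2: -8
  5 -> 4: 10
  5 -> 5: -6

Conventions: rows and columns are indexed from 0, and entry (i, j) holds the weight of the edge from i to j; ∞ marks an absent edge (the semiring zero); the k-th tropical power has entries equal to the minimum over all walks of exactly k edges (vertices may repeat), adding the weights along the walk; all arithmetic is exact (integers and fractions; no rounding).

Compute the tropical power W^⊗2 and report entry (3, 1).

W^⊗2:
  [-10, -9, -15, -5, 3, -13]
  [-8, -11, -17, 16, 1, -15]
  [-1, -2, -10, -7, 12, -13]
  [14, 8, 16, -8, 13, 3]
  [-4, -7, -13, -2, 5, -11]
  [-14, -8, -14, 0, 3, -12]
Key observation: the optimum is the walk 3->3->1, with weight (-4) + 12 = 8.
Optimal value attained by: walk 3->3->1.
Answer: (W^⊗2)[3][1] = 8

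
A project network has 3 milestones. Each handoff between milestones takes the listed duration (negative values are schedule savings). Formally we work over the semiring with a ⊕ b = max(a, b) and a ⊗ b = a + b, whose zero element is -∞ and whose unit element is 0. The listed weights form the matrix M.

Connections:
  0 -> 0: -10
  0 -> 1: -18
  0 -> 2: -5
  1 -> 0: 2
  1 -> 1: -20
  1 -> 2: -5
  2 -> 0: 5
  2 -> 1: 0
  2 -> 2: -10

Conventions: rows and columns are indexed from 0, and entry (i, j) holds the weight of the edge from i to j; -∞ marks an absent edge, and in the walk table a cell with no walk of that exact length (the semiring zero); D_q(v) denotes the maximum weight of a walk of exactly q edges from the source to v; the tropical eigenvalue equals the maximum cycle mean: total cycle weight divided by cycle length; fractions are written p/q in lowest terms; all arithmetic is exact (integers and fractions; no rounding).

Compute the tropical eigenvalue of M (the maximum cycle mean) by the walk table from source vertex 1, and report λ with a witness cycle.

q=0: [-∞, 0, -∞]
q=1: [2, -20, -5]
q=2: [0, -5, -3]
q=3: [2, -3, -5]
Optimal cycle mean attained by: cycle 0->2->0, total (-5) + 5, length 2.
Answer: λ = 0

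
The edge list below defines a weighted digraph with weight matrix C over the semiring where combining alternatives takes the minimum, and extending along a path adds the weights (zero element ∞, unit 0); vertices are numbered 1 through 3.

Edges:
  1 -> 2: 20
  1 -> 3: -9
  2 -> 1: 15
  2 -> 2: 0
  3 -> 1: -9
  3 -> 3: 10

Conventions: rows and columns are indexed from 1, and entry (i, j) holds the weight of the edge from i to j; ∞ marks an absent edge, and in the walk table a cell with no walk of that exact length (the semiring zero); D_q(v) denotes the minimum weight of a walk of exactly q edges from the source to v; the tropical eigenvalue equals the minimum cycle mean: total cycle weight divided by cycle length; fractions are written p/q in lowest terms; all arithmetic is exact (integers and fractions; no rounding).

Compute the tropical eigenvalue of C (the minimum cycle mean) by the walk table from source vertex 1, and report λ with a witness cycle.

q=0: [0, ∞, ∞]
q=1: [∞, 20, -9]
q=2: [-18, 20, 1]
q=3: [-8, 2, -27]
Optimal cycle mean attained by: cycle 1->3->1, total (-9) + (-9), length 2.
Answer: λ = -9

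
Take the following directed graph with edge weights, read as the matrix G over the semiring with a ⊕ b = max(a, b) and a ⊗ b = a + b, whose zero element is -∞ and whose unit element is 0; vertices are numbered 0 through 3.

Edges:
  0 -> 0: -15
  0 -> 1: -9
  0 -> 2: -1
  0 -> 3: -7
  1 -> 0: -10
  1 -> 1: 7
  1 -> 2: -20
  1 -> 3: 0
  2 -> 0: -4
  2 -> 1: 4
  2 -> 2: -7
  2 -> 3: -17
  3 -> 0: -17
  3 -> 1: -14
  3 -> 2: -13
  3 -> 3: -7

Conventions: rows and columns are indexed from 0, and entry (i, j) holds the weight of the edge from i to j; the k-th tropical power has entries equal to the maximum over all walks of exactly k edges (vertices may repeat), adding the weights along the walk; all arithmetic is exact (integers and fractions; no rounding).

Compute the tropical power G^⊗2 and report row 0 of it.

G^⊗2:
  [-5, 3, -8, -9]
  [-3, 14, -11, 7]
  [-6, 11, -5, 4]
  [-17, -7, -18, -14]
Answer: row 0 of G^⊗2 = [-5, 3, -8, -9]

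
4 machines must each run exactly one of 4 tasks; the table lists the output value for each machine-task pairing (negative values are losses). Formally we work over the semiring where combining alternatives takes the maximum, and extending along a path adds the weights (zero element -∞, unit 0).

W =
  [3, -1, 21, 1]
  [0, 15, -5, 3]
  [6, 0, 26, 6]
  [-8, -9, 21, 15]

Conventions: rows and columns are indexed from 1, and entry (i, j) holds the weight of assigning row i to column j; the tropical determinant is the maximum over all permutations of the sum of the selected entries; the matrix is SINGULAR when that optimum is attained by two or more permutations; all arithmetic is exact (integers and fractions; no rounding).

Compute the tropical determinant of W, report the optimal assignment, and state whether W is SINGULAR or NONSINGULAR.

σ = (1, 2, 3, 4): 3 + 15 + 26 + 15 = 59
σ = (1, 2, 4, 3): 3 + 15 + 6 + 21 = 45
σ = (1, 3, 2, 4): 3 + (-5) + 0 + 15 = 13
σ = (1, 3, 4, 2): 3 + (-5) + 6 + (-9) = -5
σ = (1, 4, 2, 3): 3 + 3 + 0 + 21 = 27
σ = (1, 4, 3, 2): 3 + 3 + 26 + (-9) = 23
σ = (2, 1, 3, 4): (-1) + 0 + 26 + 15 = 40
σ = (2, 1, 4, 3): (-1) + 0 + 6 + 21 = 26
σ = (2, 3, 1, 4): (-1) + (-5) + 6 + 15 = 15
σ = (2, 3, 4, 1): (-1) + (-5) + 6 + (-8) = -8
σ = (2, 4, 1, 3): (-1) + 3 + 6 + 21 = 29
σ = (2, 4, 3, 1): (-1) + 3 + 26 + (-8) = 20
σ = (3, 1, 2, 4): 21 + 0 + 0 + 15 = 36
σ = (3, 1, 4, 2): 21 + 0 + 6 + (-9) = 18
σ = (3, 2, 1, 4): 21 + 15 + 6 + 15 = 57
σ = (3, 2, 4, 1): 21 + 15 + 6 + (-8) = 34
σ = (3, 4, 1, 2): 21 + 3 + 6 + (-9) = 21
σ = (3, 4, 2, 1): 21 + 3 + 0 + (-8) = 16
σ = (4, 1, 2, 3): 1 + 0 + 0 + 21 = 22
σ = (4, 1, 3, 2): 1 + 0 + 26 + (-9) = 18
σ = (4, 2, 1, 3): 1 + 15 + 6 + 21 = 43
σ = (4, 2, 3, 1): 1 + 15 + 26 + (-8) = 34
σ = (4, 3, 1, 2): 1 + (-5) + 6 + (-9) = -7
σ = (4, 3, 2, 1): 1 + (-5) + 0 + (-8) = -12
Optimal value attained by: σ = (1, 2, 3, 4).
Answer: det⊕(W) = 59; verdict: NONSINGULAR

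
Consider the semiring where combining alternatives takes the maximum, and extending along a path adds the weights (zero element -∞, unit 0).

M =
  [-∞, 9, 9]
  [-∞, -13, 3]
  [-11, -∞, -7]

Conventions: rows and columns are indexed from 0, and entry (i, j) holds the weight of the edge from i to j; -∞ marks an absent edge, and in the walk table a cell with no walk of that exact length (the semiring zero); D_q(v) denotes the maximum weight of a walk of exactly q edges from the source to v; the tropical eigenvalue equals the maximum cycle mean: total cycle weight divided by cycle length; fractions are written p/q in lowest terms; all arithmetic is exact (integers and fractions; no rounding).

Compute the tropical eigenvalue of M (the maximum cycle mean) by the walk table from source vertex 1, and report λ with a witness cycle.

q=0: [-∞, 0, -∞]
q=1: [-∞, -13, 3]
q=2: [-8, -26, -4]
q=3: [-15, 1, 1]
Optimal cycle mean attained by: cycle 0->1->2->0, total 9 + 3 + (-11), length 3.
Answer: λ = 1/3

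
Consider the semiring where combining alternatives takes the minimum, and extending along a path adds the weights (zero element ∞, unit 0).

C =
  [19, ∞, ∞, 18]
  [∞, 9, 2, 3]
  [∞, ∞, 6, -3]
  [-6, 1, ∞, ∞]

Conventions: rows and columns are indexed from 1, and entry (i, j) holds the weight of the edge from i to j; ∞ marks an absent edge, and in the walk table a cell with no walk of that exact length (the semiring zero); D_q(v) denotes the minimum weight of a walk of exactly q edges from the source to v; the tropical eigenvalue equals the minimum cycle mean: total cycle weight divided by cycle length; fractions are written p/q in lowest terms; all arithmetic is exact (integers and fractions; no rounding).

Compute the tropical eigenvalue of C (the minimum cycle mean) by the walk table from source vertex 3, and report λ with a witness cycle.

q=0: [∞, ∞, 0, ∞]
q=1: [∞, ∞, 6, -3]
q=2: [-9, -2, 12, 3]
q=3: [-3, 4, 0, 1]
q=4: [-5, 2, 6, -3]
Optimal cycle mean attained by: cycle 2->3->4->2, total 2 + (-3) + 1, length 3.
Answer: λ = 0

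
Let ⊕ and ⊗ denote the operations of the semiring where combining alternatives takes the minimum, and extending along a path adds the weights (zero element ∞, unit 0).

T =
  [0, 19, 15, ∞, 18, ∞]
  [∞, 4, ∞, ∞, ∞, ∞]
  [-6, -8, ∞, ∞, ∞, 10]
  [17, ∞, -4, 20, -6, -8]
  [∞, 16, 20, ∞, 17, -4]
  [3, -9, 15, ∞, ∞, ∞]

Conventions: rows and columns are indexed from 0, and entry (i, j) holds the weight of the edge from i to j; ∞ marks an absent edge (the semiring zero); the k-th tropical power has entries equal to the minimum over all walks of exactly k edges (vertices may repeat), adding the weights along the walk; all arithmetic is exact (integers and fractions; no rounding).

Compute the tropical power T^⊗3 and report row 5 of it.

T^⊗2:
  [0, 7, 15, ∞, 18, 14]
  [∞, 8, ∞, ∞, ∞, ∞]
  [-6, -4, 9, ∞, 12, ∞]
  [-10, -17, 7, 40, 11, -10]
  [-1, -13, 11, ∞, 34, 13]
  [3, -5, 18, ∞, 21, 25]
T^⊗3:
  [0, 5, 15, ∞, 18, 14]
  [∞, 12, ∞, ∞, ∞, ∞]
  [-6, 0, 9, ∞, 12, 8]
  [-10, -19, 5, 60, 8, 7]
  [-1, -9, 14, ∞, 17, 21]
  [3, -1, 18, ∞, 21, 17]
Answer: row 5 of T^⊗3 = [3, -1, 18, ∞, 21, 17]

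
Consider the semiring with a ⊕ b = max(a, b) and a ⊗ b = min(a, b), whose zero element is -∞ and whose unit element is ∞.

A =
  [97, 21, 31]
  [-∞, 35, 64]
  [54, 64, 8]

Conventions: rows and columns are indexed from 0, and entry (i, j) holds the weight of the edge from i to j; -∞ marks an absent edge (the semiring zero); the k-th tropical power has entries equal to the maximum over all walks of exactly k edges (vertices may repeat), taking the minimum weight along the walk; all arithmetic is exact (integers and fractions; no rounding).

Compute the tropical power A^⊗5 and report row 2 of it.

A^⊗2:
  [97, 31, 31]
  [54, 64, 35]
  [54, 35, 64]
A^⊗3:
  [97, 31, 31]
  [54, 35, 64]
  [54, 64, 35]
A^⊗4:
  [97, 31, 31]
  [54, 64, 35]
  [54, 35, 64]
A^⊗5:
  [97, 31, 31]
  [54, 35, 64]
  [54, 64, 35]
Answer: row 2 of A^⊗5 = [54, 64, 35]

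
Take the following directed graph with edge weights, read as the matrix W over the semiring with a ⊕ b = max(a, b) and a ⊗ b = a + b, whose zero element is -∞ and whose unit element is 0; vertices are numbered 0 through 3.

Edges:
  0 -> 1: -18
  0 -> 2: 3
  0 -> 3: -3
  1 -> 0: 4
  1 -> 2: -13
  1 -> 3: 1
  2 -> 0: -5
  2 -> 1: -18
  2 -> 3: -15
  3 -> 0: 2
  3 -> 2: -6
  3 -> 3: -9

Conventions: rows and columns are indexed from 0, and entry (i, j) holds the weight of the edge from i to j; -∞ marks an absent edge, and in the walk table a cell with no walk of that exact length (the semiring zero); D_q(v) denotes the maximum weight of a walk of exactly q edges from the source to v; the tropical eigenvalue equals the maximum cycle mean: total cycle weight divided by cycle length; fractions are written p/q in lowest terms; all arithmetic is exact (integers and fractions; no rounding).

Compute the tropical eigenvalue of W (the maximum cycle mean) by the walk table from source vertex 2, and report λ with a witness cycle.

q=0: [-∞, -∞, 0, -∞]
q=1: [-5, -18, -∞, -15]
q=2: [-13, -23, -2, -8]
q=3: [-6, -20, -10, -16]
q=4: [-14, -24, -3, -9]
Optimal cycle mean attained by: cycle 0->3->0, total (-3) + 2, length 2.
Answer: λ = -1/2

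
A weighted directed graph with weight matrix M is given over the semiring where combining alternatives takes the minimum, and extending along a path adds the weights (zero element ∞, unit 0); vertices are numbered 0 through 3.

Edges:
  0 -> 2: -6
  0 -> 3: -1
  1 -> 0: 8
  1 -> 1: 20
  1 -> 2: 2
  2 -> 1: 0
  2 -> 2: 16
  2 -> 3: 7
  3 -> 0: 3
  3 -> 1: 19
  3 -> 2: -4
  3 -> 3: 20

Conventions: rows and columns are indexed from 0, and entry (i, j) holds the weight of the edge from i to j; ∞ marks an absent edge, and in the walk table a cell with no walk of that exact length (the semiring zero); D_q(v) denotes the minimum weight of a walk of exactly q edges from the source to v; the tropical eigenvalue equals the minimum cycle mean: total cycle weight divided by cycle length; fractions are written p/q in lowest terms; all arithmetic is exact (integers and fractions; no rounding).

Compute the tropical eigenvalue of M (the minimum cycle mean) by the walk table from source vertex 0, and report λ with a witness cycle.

q=0: [0, ∞, ∞, ∞]
q=1: [∞, ∞, -6, -1]
q=2: [2, -6, -5, 1]
q=3: [2, -5, -4, 1]
q=4: [3, -4, -4, 1]
Optimal cycle mean attained by: cycle 0->2->1->0, total (-6) + 0 + 8, length 3.
Answer: λ = 2/3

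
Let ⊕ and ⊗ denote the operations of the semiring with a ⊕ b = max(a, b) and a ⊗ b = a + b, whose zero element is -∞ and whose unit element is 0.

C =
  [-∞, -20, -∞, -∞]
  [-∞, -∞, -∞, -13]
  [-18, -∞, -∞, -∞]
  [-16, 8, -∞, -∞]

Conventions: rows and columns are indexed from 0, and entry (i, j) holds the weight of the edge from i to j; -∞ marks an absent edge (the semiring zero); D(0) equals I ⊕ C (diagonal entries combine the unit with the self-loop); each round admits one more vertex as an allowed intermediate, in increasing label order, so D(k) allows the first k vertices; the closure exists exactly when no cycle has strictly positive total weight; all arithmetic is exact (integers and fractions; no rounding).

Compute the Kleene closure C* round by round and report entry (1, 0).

D(0):
  [0, -20, -∞, -∞]
  [-∞, 0, -∞, -13]
  [-18, -∞, 0, -∞]
  [-16, 8, -∞, 0]
D(1):
  [0, -20, -∞, -∞]
  [-∞, 0, -∞, -13]
  [-18, -38, 0, -∞]
  [-16, 8, -∞, 0]
D(2):
  [0, -20, -∞, -33]
  [-∞, 0, -∞, -13]
  [-18, -38, 0, -51]
  [-16, 8, -∞, 0]
D(3):
  [0, -20, -∞, -33]
  [-∞, 0, -∞, -13]
  [-18, -38, 0, -51]
  [-16, 8, -∞, 0]
D(4):
  [0, -20, -∞, -33]
  [-29, 0, -∞, -13]
  [-18, -38, 0, -51]
  [-16, 8, -∞, 0]
Answer: C*[1][0] = -29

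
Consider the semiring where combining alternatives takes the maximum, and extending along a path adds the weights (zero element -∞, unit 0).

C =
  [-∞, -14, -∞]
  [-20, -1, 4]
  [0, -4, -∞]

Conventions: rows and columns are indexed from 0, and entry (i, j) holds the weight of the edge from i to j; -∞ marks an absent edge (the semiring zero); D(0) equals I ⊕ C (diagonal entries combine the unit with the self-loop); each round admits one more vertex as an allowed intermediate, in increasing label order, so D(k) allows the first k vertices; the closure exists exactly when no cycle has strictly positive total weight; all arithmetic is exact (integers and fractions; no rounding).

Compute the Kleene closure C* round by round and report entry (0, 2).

D(0):
  [0, -14, -∞]
  [-20, 0, 4]
  [0, -4, 0]
D(1):
  [0, -14, -∞]
  [-20, 0, 4]
  [0, -4, 0]
D(2):
  [0, -14, -10]
  [-20, 0, 4]
  [0, -4, 0]
D(3):
  [0, -14, -10]
  [4, 0, 4]
  [0, -4, 0]
Answer: C*[0][2] = -10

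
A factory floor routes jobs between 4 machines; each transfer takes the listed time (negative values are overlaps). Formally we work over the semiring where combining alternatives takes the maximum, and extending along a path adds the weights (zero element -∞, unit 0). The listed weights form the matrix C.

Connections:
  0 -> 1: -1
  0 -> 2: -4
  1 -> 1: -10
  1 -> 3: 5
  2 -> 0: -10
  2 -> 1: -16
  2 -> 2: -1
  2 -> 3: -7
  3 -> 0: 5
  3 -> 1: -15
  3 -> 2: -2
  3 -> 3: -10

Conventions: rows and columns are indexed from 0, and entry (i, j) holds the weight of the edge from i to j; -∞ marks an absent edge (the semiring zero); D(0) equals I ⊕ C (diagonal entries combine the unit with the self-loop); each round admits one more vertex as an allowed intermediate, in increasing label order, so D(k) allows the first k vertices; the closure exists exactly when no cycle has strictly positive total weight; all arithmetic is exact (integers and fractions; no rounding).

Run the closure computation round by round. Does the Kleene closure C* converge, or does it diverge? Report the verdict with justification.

D(0):
  [0, -1, -4, -∞]
  [-∞, 0, -∞, 5]
  [-10, -16, 0, -7]
  [5, -15, -2, 0]
D(1):
  [0, -1, -4, -∞]
  [-∞, 0, -∞, 5]
  [-10, -11, 0, -7]
  [5, 4, 1, 0]
Detection: at round 2, diagonal entry (3, 3) turns strictly positive.
Key observation: the cycle 3->0->1->3 has total weight 5 + (-1) + 5, which is strictly positive.
Answer: DIVERGES — positive cycle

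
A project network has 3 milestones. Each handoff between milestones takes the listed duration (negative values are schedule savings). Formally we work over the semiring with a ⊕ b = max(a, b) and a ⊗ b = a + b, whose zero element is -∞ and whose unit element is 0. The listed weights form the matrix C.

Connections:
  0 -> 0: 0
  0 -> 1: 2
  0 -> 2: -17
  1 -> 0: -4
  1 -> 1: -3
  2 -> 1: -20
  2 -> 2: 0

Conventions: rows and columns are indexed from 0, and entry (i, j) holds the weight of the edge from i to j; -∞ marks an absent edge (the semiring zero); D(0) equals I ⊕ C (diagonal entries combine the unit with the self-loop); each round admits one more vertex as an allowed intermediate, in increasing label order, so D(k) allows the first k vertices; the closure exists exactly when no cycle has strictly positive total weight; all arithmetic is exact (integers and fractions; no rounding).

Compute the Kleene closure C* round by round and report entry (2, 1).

D(0):
  [0, 2, -17]
  [-4, 0, -∞]
  [-∞, -20, 0]
D(1):
  [0, 2, -17]
  [-4, 0, -21]
  [-∞, -20, 0]
D(2):
  [0, 2, -17]
  [-4, 0, -21]
  [-24, -20, 0]
D(3):
  [0, 2, -17]
  [-4, 0, -21]
  [-24, -20, 0]
Answer: C*[2][1] = -20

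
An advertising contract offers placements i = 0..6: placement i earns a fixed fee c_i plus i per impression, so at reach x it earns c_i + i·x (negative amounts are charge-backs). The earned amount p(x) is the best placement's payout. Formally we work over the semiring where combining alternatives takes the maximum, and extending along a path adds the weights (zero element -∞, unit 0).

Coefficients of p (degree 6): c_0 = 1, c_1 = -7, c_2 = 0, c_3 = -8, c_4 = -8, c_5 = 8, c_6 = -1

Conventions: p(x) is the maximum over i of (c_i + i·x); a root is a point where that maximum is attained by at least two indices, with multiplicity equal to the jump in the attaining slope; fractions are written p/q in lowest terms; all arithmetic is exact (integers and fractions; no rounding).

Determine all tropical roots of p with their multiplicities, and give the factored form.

hull edge (i=0, c=1) to (i=5, c=8): slope 7/5, span 5
hull edge (i=5, c=8) to (i=6, c=-1): slope -9, span 1
Factored form: p(x) = -1 ⊗ (x ⊕ (-7/5)) ⊗ (x ⊕ (-7/5)) ⊗ (x ⊕ (-7/5)) ⊗ (x ⊕ (-7/5)) ⊗ (x ⊕ (-7/5)) ⊗ (x ⊕ 9)
Answer: roots = -7/5 (mult 5), 9 (mult 1)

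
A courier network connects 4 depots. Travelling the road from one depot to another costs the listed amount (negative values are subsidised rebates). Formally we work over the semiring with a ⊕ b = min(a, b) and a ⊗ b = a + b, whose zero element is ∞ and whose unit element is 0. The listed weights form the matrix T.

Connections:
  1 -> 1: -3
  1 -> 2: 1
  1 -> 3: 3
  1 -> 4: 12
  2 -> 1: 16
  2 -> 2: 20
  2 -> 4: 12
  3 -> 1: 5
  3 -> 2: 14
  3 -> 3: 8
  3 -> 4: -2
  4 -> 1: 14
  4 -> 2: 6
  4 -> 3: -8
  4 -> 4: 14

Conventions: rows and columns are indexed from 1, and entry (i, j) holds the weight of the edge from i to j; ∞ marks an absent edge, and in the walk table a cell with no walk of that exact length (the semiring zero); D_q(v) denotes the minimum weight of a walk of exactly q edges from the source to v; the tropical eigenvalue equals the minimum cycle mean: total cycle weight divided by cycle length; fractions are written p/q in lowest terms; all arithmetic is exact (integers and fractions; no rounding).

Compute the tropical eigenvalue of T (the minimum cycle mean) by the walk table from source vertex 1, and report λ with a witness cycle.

q=0: [0, ∞, ∞, ∞]
q=1: [-3, 1, 3, 12]
q=2: [-6, -2, 0, 1]
q=3: [-9, -5, -7, -2]
q=4: [-12, -8, -10, -9]
Optimal cycle mean attained by: cycle 3->4->3, total (-2) + (-8), length 2.
Answer: λ = -5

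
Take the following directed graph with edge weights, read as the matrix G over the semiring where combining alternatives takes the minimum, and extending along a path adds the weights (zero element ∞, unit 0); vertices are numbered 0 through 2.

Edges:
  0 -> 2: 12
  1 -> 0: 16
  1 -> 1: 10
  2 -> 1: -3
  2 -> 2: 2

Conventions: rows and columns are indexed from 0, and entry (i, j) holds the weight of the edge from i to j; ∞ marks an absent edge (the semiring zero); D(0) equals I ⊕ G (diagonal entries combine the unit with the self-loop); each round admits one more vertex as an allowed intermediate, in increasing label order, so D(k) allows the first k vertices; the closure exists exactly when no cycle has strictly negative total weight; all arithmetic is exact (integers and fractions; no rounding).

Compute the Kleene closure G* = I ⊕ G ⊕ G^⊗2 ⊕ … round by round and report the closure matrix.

D(0):
  [0, ∞, 12]
  [16, 0, ∞]
  [∞, -3, 0]
D(1):
  [0, ∞, 12]
  [16, 0, 28]
  [∞, -3, 0]
D(2):
  [0, ∞, 12]
  [16, 0, 28]
  [13, -3, 0]
D(3):
  [0, 9, 12]
  [16, 0, 28]
  [13, -3, 0]
Answer: G* = [[0, 9, 12], [16, 0, 28], [13, -3, 0]]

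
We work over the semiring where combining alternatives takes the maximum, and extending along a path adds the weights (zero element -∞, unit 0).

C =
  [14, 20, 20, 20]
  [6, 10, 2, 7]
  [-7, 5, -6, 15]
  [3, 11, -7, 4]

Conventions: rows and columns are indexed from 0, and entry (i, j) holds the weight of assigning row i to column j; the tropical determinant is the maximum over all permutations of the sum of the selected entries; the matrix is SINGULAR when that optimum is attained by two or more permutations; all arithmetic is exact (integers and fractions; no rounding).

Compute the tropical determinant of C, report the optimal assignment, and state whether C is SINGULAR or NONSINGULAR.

σ = (0, 1, 2, 3): 14 + 10 + (-6) + 4 = 22
σ = (0, 1, 3, 2): 14 + 10 + 15 + (-7) = 32
σ = (0, 2, 1, 3): 14 + 2 + 5 + 4 = 25
σ = (0, 2, 3, 1): 14 + 2 + 15 + 11 = 42
σ = (0, 3, 1, 2): 14 + 7 + 5 + (-7) = 19
σ = (0, 3, 2, 1): 14 + 7 + (-6) + 11 = 26
σ = (1, 0, 2, 3): 20 + 6 + (-6) + 4 = 24
σ = (1, 0, 3, 2): 20 + 6 + 15 + (-7) = 34
σ = (1, 2, 0, 3): 20 + 2 + (-7) + 4 = 19
σ = (1, 2, 3, 0): 20 + 2 + 15 + 3 = 40
σ = (1, 3, 0, 2): 20 + 7 + (-7) + (-7) = 13
σ = (1, 3, 2, 0): 20 + 7 + (-6) + 3 = 24
σ = (2, 0, 1, 3): 20 + 6 + 5 + 4 = 35
σ = (2, 0, 3, 1): 20 + 6 + 15 + 11 = 52
σ = (2, 1, 0, 3): 20 + 10 + (-7) + 4 = 27
σ = (2, 1, 3, 0): 20 + 10 + 15 + 3 = 48
σ = (2, 3, 0, 1): 20 + 7 + (-7) + 11 = 31
σ = (2, 3, 1, 0): 20 + 7 + 5 + 3 = 35
σ = (3, 0, 1, 2): 20 + 6 + 5 + (-7) = 24
σ = (3, 0, 2, 1): 20 + 6 + (-6) + 11 = 31
σ = (3, 1, 0, 2): 20 + 10 + (-7) + (-7) = 16
σ = (3, 1, 2, 0): 20 + 10 + (-6) + 3 = 27
σ = (3, 2, 0, 1): 20 + 2 + (-7) + 11 = 26
σ = (3, 2, 1, 0): 20 + 2 + 5 + 3 = 30
Optimal value attained by: σ = (2, 0, 3, 1).
Answer: det⊕(C) = 52; verdict: NONSINGULAR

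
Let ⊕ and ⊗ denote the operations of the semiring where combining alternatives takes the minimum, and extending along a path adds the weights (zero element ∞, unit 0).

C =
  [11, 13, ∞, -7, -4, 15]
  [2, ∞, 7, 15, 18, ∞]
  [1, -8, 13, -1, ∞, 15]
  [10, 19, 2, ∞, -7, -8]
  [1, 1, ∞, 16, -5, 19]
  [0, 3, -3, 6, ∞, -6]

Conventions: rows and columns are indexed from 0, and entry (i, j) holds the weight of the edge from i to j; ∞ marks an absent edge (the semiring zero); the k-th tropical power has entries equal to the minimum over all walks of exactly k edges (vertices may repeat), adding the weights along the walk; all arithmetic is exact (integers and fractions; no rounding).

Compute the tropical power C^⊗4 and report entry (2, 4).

C^⊗2:
  [-3, -3, -5, 4, -14, -15]
  [8, -1, 17, -5, -2, 7]
  [-6, 5, -1, -6, -8, -9]
  [-8, -6, -11, -2, -12, -14]
  [-4, -4, 8, -6, -10, 8]
  [-6, -11, -9, -7, -4, -12]
C^⊗3:
  [-15, -13, -18, -10, -19, -21]
  [-1, -1, -3, 1, -12, -13]
  [-9, -9, -12, -13, -13, -15]
  [-14, -19, -17, -15, -17, -20]
  [-9, -9, -4, -11, -15, -14]
  [-12, -17, -15, -13, -14, -18]
C^⊗4:
  [-21, -26, -24, -22, -24, -27]
  [-13, -11, -16, -8, -17, -19]
  [-15, -20, -18, -16, -20, -21]
  [-20, -25, -23, -21, -22, -26]
  [-14, -14, -17, -16, -20, -20]
  [-18, -23, -21, -19, -20, -24]
Key observation: the optimum is the walk 2->1->0->3->4, with weight (-8) + 2 + (-7) + (-7) = -20.
Optimal value attained by: walk 2->1->0->3->4.
Answer: (C^⊗4)[2][4] = -20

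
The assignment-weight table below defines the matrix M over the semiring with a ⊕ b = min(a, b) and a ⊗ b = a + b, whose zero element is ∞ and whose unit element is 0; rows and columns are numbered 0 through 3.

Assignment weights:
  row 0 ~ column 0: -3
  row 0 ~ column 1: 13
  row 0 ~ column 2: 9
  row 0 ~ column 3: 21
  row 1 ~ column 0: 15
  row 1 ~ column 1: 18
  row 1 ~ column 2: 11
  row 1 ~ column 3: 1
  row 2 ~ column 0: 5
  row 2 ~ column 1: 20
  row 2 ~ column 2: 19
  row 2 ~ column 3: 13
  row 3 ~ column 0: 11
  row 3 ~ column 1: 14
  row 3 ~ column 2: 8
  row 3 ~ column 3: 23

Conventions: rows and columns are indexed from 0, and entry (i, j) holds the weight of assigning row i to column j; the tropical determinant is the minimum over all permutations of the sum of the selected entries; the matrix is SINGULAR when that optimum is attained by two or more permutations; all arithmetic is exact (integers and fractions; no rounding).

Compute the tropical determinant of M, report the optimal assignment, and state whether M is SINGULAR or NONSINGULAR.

σ = (0, 1, 2, 3): (-3) + 18 + 19 + 23 = 57
σ = (0, 1, 3, 2): (-3) + 18 + 13 + 8 = 36
σ = (0, 2, 1, 3): (-3) + 11 + 20 + 23 = 51
σ = (0, 2, 3, 1): (-3) + 11 + 13 + 14 = 35
σ = (0, 3, 1, 2): (-3) + 1 + 20 + 8 = 26
σ = (0, 3, 2, 1): (-3) + 1 + 19 + 14 = 31
σ = (1, 0, 2, 3): 13 + 15 + 19 + 23 = 70
σ = (1, 0, 3, 2): 13 + 15 + 13 + 8 = 49
σ = (1, 2, 0, 3): 13 + 11 + 5 + 23 = 52
σ = (1, 2, 3, 0): 13 + 11 + 13 + 11 = 48
σ = (1, 3, 0, 2): 13 + 1 + 5 + 8 = 27
σ = (1, 3, 2, 0): 13 + 1 + 19 + 11 = 44
σ = (2, 0, 1, 3): 9 + 15 + 20 + 23 = 67
σ = (2, 0, 3, 1): 9 + 15 + 13 + 14 = 51
σ = (2, 1, 0, 3): 9 + 18 + 5 + 23 = 55
σ = (2, 1, 3, 0): 9 + 18 + 13 + 11 = 51
σ = (2, 3, 0, 1): 9 + 1 + 5 + 14 = 29
σ = (2, 3, 1, 0): 9 + 1 + 20 + 11 = 41
σ = (3, 0, 1, 2): 21 + 15 + 20 + 8 = 64
σ = (3, 0, 2, 1): 21 + 15 + 19 + 14 = 69
σ = (3, 1, 0, 2): 21 + 18 + 5 + 8 = 52
σ = (3, 1, 2, 0): 21 + 18 + 19 + 11 = 69
σ = (3, 2, 0, 1): 21 + 11 + 5 + 14 = 51
σ = (3, 2, 1, 0): 21 + 11 + 20 + 11 = 63
Optimal value attained by: σ = (0, 3, 1, 2).
Answer: det⊕(M) = 26; verdict: NONSINGULAR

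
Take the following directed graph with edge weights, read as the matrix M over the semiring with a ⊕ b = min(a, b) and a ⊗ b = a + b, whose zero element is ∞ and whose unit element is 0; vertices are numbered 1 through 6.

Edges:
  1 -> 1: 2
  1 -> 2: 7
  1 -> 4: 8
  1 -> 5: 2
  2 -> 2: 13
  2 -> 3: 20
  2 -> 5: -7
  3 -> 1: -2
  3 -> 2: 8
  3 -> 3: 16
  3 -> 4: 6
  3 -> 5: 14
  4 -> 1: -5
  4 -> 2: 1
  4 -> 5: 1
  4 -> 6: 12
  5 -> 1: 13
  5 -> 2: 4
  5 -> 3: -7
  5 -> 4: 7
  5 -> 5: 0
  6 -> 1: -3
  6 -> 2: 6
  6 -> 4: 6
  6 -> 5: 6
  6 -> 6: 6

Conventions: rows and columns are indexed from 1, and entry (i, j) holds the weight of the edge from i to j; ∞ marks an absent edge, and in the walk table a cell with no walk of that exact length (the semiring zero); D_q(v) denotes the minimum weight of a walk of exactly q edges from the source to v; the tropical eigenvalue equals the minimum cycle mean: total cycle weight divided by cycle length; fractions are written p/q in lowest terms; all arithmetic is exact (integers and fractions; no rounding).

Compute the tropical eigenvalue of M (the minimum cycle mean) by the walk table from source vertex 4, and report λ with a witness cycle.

q=0: [∞, ∞, ∞, 0, ∞, ∞]
q=1: [-5, 1, ∞, ∞, 1, 12]
q=2: [-3, 2, -6, 3, -6, 18]
q=3: [-8, -2, -13, 0, -6, 15]
q=4: [-15, -5, -13, -7, -9, 12]
q=5: [-15, -8, -16, -7, -13, 5]
q=6: [-18, -9, -20, -10, -15, 5]
Optimal cycle mean attained by: cycle 1->5->3->1, total 2 + (-7) + (-2), length 3.
Answer: λ = -7/3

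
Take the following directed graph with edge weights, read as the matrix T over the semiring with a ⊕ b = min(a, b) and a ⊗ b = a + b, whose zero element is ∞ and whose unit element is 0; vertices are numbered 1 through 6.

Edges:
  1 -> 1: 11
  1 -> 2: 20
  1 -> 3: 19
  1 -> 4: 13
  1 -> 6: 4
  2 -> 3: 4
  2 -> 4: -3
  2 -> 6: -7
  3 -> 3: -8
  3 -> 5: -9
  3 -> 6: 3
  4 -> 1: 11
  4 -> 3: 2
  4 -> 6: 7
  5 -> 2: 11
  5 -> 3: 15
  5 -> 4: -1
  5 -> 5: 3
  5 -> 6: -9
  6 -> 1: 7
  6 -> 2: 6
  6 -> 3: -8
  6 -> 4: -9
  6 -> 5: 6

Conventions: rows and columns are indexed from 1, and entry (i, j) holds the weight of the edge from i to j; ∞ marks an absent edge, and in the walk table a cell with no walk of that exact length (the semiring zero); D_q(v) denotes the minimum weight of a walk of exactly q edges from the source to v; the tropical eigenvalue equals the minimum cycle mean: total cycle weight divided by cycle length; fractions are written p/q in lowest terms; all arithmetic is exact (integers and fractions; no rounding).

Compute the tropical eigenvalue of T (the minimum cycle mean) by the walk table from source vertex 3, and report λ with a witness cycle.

q=0: [∞, ∞, 0, ∞, ∞, ∞]
q=1: [∞, ∞, -8, ∞, -9, 3]
q=2: [10, 2, -16, -10, -17, -18]
q=3: [-11, -12, -26, -27, -25, -26]
q=4: [-19, -20, -34, -35, -35, -34]
q=5: [-27, -28, -42, -43, -43, -44]
q=6: [-37, -38, -52, -53, -51, -52]
Optimal cycle mean attained by: cycle 3->5->6->3, total (-9) + (-9) + (-8), length 3.
Answer: λ = -26/3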